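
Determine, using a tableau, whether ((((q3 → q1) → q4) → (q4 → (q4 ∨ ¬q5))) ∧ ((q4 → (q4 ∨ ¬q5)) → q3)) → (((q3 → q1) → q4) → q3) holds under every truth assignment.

Valid

Assume the negation and expand:
Initial set: {¬(((((q3 → q1) → q4) → (q4 → (q4 ∨ ¬q5))) ∧ ((q4 → (q4 ∨ ¬q5)) → q3)) → (((q3 → q1) → q4) → q3))}.
¬(((((q3 → q1) → q4) → (q4 → (q4 ∨ ¬q5))) ∧ ((q4 → (q4 ∨ ¬q5)) → q3)) → (((q3 → q1) → q4) → q3)): α-rule — add ((((q3 → q1) → q4) → (q4 → (q4 ∨ ¬q5))) ∧ ((q4 → (q4 ∨ ¬q5)) → q3)), ¬(((q3 → q1) → q4) → q3).
((((q3 → q1) → q4) → (q4 → (q4 ∨ ¬q5))) ∧ ((q4 → (q4 ∨ ¬q5)) → q3)): α-rule — add (((q3 → q1) → q4) → (q4 → (q4 ∨ ¬q5))), ((q4 → (q4 ∨ ¬q5)) → q3).
¬(((q3 → q1) → q4) → q3): α-rule — add ((q3 → q1) → q4), ¬q3.
(((q3 → q1) → q4) → (q4 → (q4 ∨ ¬q5))): β-rule — branch into ¬((q3 → q1) → q4)  //  (q4 → (q4 ∨ ¬q5)).
  branch 1 (add ¬((q3 → q1) → q4)):
    ¬((q3 → q1) → q4): α-rule — add (q3 → q1), ¬q4.
    ((q4 → (q4 ∨ ¬q5)) → q3): β-rule — branch into ¬(q4 → (q4 ∨ ¬q5))  //  q3.
      branch 1.1 (add ¬(q4 → (q4 ∨ ¬q5))):
        ¬(q4 → (q4 ∨ ¬q5)): α-rule — add q4, ¬(q4 ∨ ¬q5).
        × closes — contains both q4 and ¬q4.
      branch 1.2 (add q3):
        × closes — contains both q3 and ¬q3.
  branch 2 (add (q4 → (q4 ∨ ¬q5))):
    ((q4 → (q4 ∨ ¬q5)) → q3): β-rule — branch into ¬(q4 → (q4 ∨ ¬q5))  //  q3.
      branch 2.1 (add ¬(q4 → (q4 ∨ ¬q5))):
        ¬(q4 → (q4 ∨ ¬q5)): α-rule — add q4, ¬(q4 ∨ ¬q5).
        ¬(q4 ∨ ¬q5): α-rule — add ¬q4, ¬¬q5.
        × closes — contains both q4 and ¬q4.
      branch 2.2 (add q3):
        × closes — contains both q3 and ¬q3.
All 4 branches close.
Every branch closed, so the negation is unsatisfiable and the formula is valid.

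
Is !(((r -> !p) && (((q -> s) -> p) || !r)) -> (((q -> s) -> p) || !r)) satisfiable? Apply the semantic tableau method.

Initial set: {!(((r -> !p) && (((q -> s) -> p) || !r)) -> (((q -> s) -> p) || !r))}.
!(((r -> !p) && (((q -> s) -> p) || !r)) -> (((q -> s) -> p) || !r)): α-rule — add ((r -> !p) && (((q -> s) -> p) || !r)), !(((q -> s) -> p) || !r).
((r -> !p) && (((q -> s) -> p) || !r)): α-rule — add (r -> !p), (((q -> s) -> p) || !r).
!(((q -> s) -> p) || !r): α-rule — add !((q -> s) -> p), !!r.
!((q -> s) -> p): α-rule — add (q -> s), !p.
(r -> !p): β-rule — branch into !r  //  !p.
  branch 1 (add !r):
    × closes — contains both r and !r.
  branch 2 (add !p):
    (((q -> s) -> p) || !r): β-rule — branch into ((q -> s) -> p)  //  !r.
      branch 2.1 (add ((q -> s) -> p)):
        (q -> s): β-rule — branch into !q  //  s.
          branch 2.1.1 (add !q):
            ((q -> s) -> p): β-rule — branch into !(q -> s)  //  p.
              branch 2.1.1.1 (add !(q -> s)):
                !(q -> s): α-rule — add q, !s.
                × closes — contains both q and !q.
              branch 2.1.1.2 (add p):
                × closes — contains both p and !p.
          branch 2.1.2 (add s):
            ((q -> s) -> p): β-rule — branch into !(q -> s)  //  p.
              branch 2.1.2.1 (add !(q -> s)):
                !(q -> s): α-rule — add q, !s.
                × closes — contains both s and !s.
              branch 2.1.2.2 (add p):
                × closes — contains both p and !p.
      branch 2.2 (add !r):
        × closes — contains both r and !r.
All 6 branches close.
Every branch closed; the formula is unsatisfiable.

Unsatisfiable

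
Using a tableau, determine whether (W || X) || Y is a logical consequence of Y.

Yes

Initial set: {Y; !((W || X) || Y)}.
!((W || X) || Y): α-rule — add !(W || X), !Y.
× closes — contains both Y and !Y.
All 1 branch closes.
Every branch closed, so the premises entail the conclusion.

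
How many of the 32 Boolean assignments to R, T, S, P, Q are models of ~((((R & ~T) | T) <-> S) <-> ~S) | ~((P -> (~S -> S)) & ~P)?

28

Initial set: {(~((((R & ~T) | T) <-> S) <-> ~S) | ~((P -> (~S -> S)) & ~P))}.
(~((((R & ~T) | T) <-> S) <-> ~S) | ~((P -> (~S -> S)) & ~P)): β-rule — branch into ~((((R & ~T) | T) <-> S) <-> ~S)  //  ~((P -> (~S -> S)) & ~P).
  branch 1 (add ~((((R & ~T) | T) <-> S) <-> ~S)):
    ~((((R & ~T) | T) <-> S) <-> ~S): β-rule — branch into (((R & ~T) | T) <-> S), ~~S  //  ~(((R & ~T) | T) <-> S), ~S.
      branch 1.1 (add (((R & ~T) | T) <-> S), ~~S):
        (((R & ~T) | T) <-> S): β-rule — branch into ((R & ~T) | T), S  //  ~((R & ~T) | T), ~S.
          branch 1.1.1 (add ((R & ~T) | T), S):
            ((R & ~T) | T): β-rule — branch into (R & ~T)  //  T.
              branch 1.1.1.1 (add (R & ~T)):
                (R & ~T): α-rule — add R, ~T.
                ○ open, literals {R=1, S=1, T=0}.
              branch 1.1.1.2 (add T):
                ○ open, literals {S=1, T=1}.
          branch 1.1.2 (add ~((R & ~T) | T), ~S):
            × closes — contains both S and ~S.
      branch 1.2 (add ~(((R & ~T) | T) <-> S), ~S):
        ~(((R & ~T) | T) <-> S): β-rule — branch into ((R & ~T) | T), ~S  //  ~((R & ~T) | T), S.
          branch 1.2.1 (add ((R & ~T) | T), ~S):
            ((R & ~T) | T): β-rule — branch into (R & ~T)  //  T.
              branch 1.2.1.1 (add (R & ~T)):
                (R & ~T): α-rule — add R, ~T.
                ○ open, literals {R=1, S=0, T=0}.
              branch 1.2.1.2 (add T):
                ○ open, literals {S=0, T=1}.
          branch 1.2.2 (add ~((R & ~T) | T), S):
            × closes — contains both S and ~S.
  branch 2 (add ~((P -> (~S -> S)) & ~P)):
    ~((P -> (~S -> S)) & ~P): β-rule — branch into ~(P -> (~S -> S))  //  ~~P.
      branch 2.1 (add ~(P -> (~S -> S))):
        ~(P -> (~S -> S)): α-rule — add P, ~(~S -> S).
        ~(~S -> S): α-rule — add ~S, ~S.
        ○ open, literals {P=1, S=0}.
      branch 2.2 (add ~~P):
        ○ open, literals {P=1}.
2 branches closed, 6 open.
Each open branch fixes some atoms; the unmentioned ones are free. Counting distinct full assignments: branch {R=1, S=1, T=0} (P, Q) contributes 4 new; branch {S=1, T=1} (R, P, Q) contributes 8 new; branch {R=1, S=0, T=0} (P, Q) contributes 4 new; branch {S=0, T=1} (R, P, Q) contributes 8 new; branch {P=1, S=0} (R, T, Q) contributes 2 new; branch {P=1} (R, T, S, Q) contributes 2 new. Total: 28.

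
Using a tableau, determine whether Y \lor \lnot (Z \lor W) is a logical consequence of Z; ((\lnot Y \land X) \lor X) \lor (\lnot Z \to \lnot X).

Initial set: {T Z; T (((\lnot Y \land X) \lor X) \lor (\lnot Z \to \lnot X)); F (Y \lor \lnot (Z \lor W))}.
F (Y \lor \lnot (Z \lor W)): α-rule — add F Y, F \lnot (Z \lor W).
T (((\lnot Y \land X) \lor X) \lor (\lnot Z \to \lnot X)): β-rule — branch into T ((\lnot Y \land X) \lor X)  //  T (\lnot Z \to \lnot X).
  branch 1 (add T ((\lnot Y \land X) \lor X)):
    F \lnot (Z \lor W): β-rule — branch into T Z  //  T W.
      branch 1.1 (add T Z):
        T ((\lnot Y \land X) \lor X): β-rule — branch into T (\lnot Y \land X)  //  T X.
          branch 1.1.1 (add T (\lnot Y \land X)):
            T (\lnot Y \land X): α-rule — add T \lnot Y, T X.
            ○ open, literals {X=T, Y=F, Z=T}.
          branch 1.1.2 (add T X):
            ○ open, literals {X=T, Y=F, Z=T}.
      branch 1.2 (add T W):
        T ((\lnot Y \land X) \lor X): β-rule — branch into T (\lnot Y \land X)  //  T X.
          branch 1.2.1 (add T (\lnot Y \land X)):
            T (\lnot Y \land X): α-rule — add T \lnot Y, T X.
            ○ open, literals {W=T, X=T, Y=F, Z=T}.
          branch 1.2.2 (add T X):
            ○ open, literals {W=T, X=T, Y=F, Z=T}.
  branch 2 (add T (\lnot Z \to \lnot X)):
    F \lnot (Z \lor W): β-rule — branch into T Z  //  T W.
      branch 2.1 (add T Z):
        T (\lnot Z \to \lnot X): β-rule — branch into F \lnot Z  //  T \lnot X.
          branch 2.1.1 (add F \lnot Z):
            ○ open, literals {Y=F, Z=T}.
          branch 2.1.2 (add T \lnot X):
            ○ open, literals {X=F, Y=F, Z=T}.
      branch 2.2 (add T W):
        T (\lnot Z \to \lnot X): β-rule — branch into F \lnot Z  //  T \lnot X.
          branch 2.2.1 (add F \lnot Z):
            ○ open, literals {W=T, Y=F, Z=T}.
          branch 2.2.2 (add T \lnot X):
            ○ open, literals {W=T, X=F, Y=F, Z=T}.
0 branches closed, 8 open.
An open branch gives a countermodel: X=T, Y=F, Z=T (unmentioned atoms arbitrary); the premises hold there but the conclusion fails.

No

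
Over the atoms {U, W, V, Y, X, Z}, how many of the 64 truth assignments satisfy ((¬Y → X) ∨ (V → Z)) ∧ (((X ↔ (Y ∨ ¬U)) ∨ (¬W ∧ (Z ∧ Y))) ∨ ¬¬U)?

Initial set: {(((¬Y → X) ∨ (V → Z)) ∧ (((X ↔ (Y ∨ ¬U)) ∨ (¬W ∧ (Z ∧ Y))) ∨ ¬¬U))}.
(((¬Y → X) ∨ (V → Z)) ∧ (((X ↔ (Y ∨ ¬U)) ∨ (¬W ∧ (Z ∧ Y))) ∨ ¬¬U)): α-rule — add ((¬Y → X) ∨ (V → Z)), (((X ↔ (Y ∨ ¬U)) ∨ (¬W ∧ (Z ∧ Y))) ∨ ¬¬U).
((¬Y → X) ∨ (V → Z)): β-rule — branch into (¬Y → X)  //  (V → Z).
  branch 1 (add (¬Y → X)):
    (((X ↔ (Y ∨ ¬U)) ∨ (¬W ∧ (Z ∧ Y))) ∨ ¬¬U): β-rule — branch into ((X ↔ (Y ∨ ¬U)) ∨ (¬W ∧ (Z ∧ Y)))  //  ¬¬U.
      branch 1.1 (add ((X ↔ (Y ∨ ¬U)) ∨ (¬W ∧ (Z ∧ Y)))):
        (¬Y → X): β-rule — branch into ¬¬Y  //  X.
          branch 1.1.1 (add ¬¬Y):
            ((X ↔ (Y ∨ ¬U)) ∨ (¬W ∧ (Z ∧ Y))): β-rule — branch into (X ↔ (Y ∨ ¬U))  //  (¬W ∧ (Z ∧ Y)).
              branch 1.1.1.1 (add (X ↔ (Y ∨ ¬U))):
                (X ↔ (Y ∨ ¬U)): β-rule — branch into X, (Y ∨ ¬U)  //  ¬X, ¬(Y ∨ ¬U).
                  branch 1.1.1.1.1 (add X, (Y ∨ ¬U)):
                    (Y ∨ ¬U): β-rule — branch into Y  //  ¬U.
                      branch 1.1.1.1.1.1 (add Y):
                        ○ open, literals {X=true, Y=true}.
                      branch 1.1.1.1.1.2 (add ¬U):
                        ○ open, literals {U=false, X=true, Y=true}.
                  branch 1.1.1.1.2 (add ¬X, ¬(Y ∨ ¬U)):
                    ¬(Y ∨ ¬U): α-rule — add ¬Y, ¬¬U.
                    × closes — contains both Y and ¬Y.
              branch 1.1.1.2 (add (¬W ∧ (Z ∧ Y))):
                (¬W ∧ (Z ∧ Y)): α-rule — add ¬W, (Z ∧ Y).
                (Z ∧ Y): α-rule — add Z, Y.
                ○ open, literals {W=false, Y=true, Z=true}.
          branch 1.1.2 (add X):
            ((X ↔ (Y ∨ ¬U)) ∨ (¬W ∧ (Z ∧ Y))): β-rule — branch into (X ↔ (Y ∨ ¬U))  //  (¬W ∧ (Z ∧ Y)).
              branch 1.1.2.1 (add (X ↔ (Y ∨ ¬U))):
                (X ↔ (Y ∨ ¬U)): β-rule — branch into X, (Y ∨ ¬U)  //  ¬X, ¬(Y ∨ ¬U).
                  branch 1.1.2.1.1 (add X, (Y ∨ ¬U)):
                    (Y ∨ ¬U): β-rule — branch into Y  //  ¬U.
                      branch 1.1.2.1.1.1 (add Y):
                        ○ open, literals {X=true, Y=true}.
                      branch 1.1.2.1.1.2 (add ¬U):
                        ○ open, literals {U=false, X=true}.
                  branch 1.1.2.1.2 (add ¬X, ¬(Y ∨ ¬U)):
                    × closes — contains both X and ¬X.
              branch 1.1.2.2 (add (¬W ∧ (Z ∧ Y))):
                (¬W ∧ (Z ∧ Y)): α-rule — add ¬W, (Z ∧ Y).
                (Z ∧ Y): α-rule — add Z, Y.
                ○ open, literals {W=false, X=true, Y=true, Z=true}.
      branch 1.2 (add ¬¬U):
        ¬¬U: drop double negation, giving U.
        (¬Y → X): β-rule — branch into ¬¬Y  //  X.
          branch 1.2.1 (add ¬¬Y):
            ○ open, literals {U=true, Y=true}.
          branch 1.2.2 (add X):
            ○ open, literals {U=true, X=true}.
  branch 2 (add (V → Z)):
    (((X ↔ (Y ∨ ¬U)) ∨ (¬W ∧ (Z ∧ Y))) ∨ ¬¬U): β-rule — branch into ((X ↔ (Y ∨ ¬U)) ∨ (¬W ∧ (Z ∧ Y)))  //  ¬¬U.
      branch 2.1 (add ((X ↔ (Y ∨ ¬U)) ∨ (¬W ∧ (Z ∧ Y)))):
        (V → Z): β-rule — branch into ¬V  //  Z.
          branch 2.1.1 (add ¬V):
            ((X ↔ (Y ∨ ¬U)) ∨ (¬W ∧ (Z ∧ Y))): β-rule — branch into (X ↔ (Y ∨ ¬U))  //  (¬W ∧ (Z ∧ Y)).
              branch 2.1.1.1 (add (X ↔ (Y ∨ ¬U))):
                (X ↔ (Y ∨ ¬U)): β-rule — branch into X, (Y ∨ ¬U)  //  ¬X, ¬(Y ∨ ¬U).
                  branch 2.1.1.1.1 (add X, (Y ∨ ¬U)):
                    (Y ∨ ¬U): β-rule — branch into Y  //  ¬U.
                      branch 2.1.1.1.1.1 (add Y):
                        ○ open, literals {V=false, X=true, Y=true}.
                      branch 2.1.1.1.1.2 (add ¬U):
                        ○ open, literals {U=false, V=false, X=true}.
                  branch 2.1.1.1.2 (add ¬X, ¬(Y ∨ ¬U)):
                    ¬(Y ∨ ¬U): α-rule — add ¬Y, ¬¬U.
                    ○ open, literals {U=true, V=false, X=false, Y=false}.
              branch 2.1.1.2 (add (¬W ∧ (Z ∧ Y))):
                (¬W ∧ (Z ∧ Y)): α-rule — add ¬W, (Z ∧ Y).
                (Z ∧ Y): α-rule — add Z, Y.
                ○ open, literals {V=false, W=false, Y=true, Z=true}.
          branch 2.1.2 (add Z):
            ((X ↔ (Y ∨ ¬U)) ∨ (¬W ∧ (Z ∧ Y))): β-rule — branch into (X ↔ (Y ∨ ¬U))  //  (¬W ∧ (Z ∧ Y)).
              branch 2.1.2.1 (add (X ↔ (Y ∨ ¬U))):
                (X ↔ (Y ∨ ¬U)): β-rule — branch into X, (Y ∨ ¬U)  //  ¬X, ¬(Y ∨ ¬U).
                  branch 2.1.2.1.1 (add X, (Y ∨ ¬U)):
                    (Y ∨ ¬U): β-rule — branch into Y  //  ¬U.
                      branch 2.1.2.1.1.1 (add Y):
                        ○ open, literals {X=true, Y=true, Z=true}.
                      branch 2.1.2.1.1.2 (add ¬U):
                        ○ open, literals {U=false, X=true, Z=true}.
                  branch 2.1.2.1.2 (add ¬X, ¬(Y ∨ ¬U)):
                    ¬(Y ∨ ¬U): α-rule — add ¬Y, ¬¬U.
                    ○ open, literals {U=true, X=false, Y=false, Z=true}.
              branch 2.1.2.2 (add (¬W ∧ (Z ∧ Y))):
                (¬W ∧ (Z ∧ Y)): α-rule — add ¬W, (Z ∧ Y).
                (Z ∧ Y): α-rule — add Z, Y.
                ○ open, literals {W=false, Y=true, Z=true}.
      branch 2.2 (add ¬¬U):
        ¬¬U: drop double negation, giving U.
        (V → Z): β-rule — branch into ¬V  //  Z.
          branch 2.2.1 (add ¬V):
            ○ open, literals {U=true, V=false}.
          branch 2.2.2 (add Z):
            ○ open, literals {U=true, Z=true}.
2 branches closed, 18 open.
Each open branch fixes some atoms; the unmentioned ones are free. Counting distinct full assignments: branch {X=true, Y=true} (U, W, V, Z) contributes 16 new; branch {U=false, X=true, Y=true} (W, V, Z) contributes 0 new; branch {W=false, Y=true, Z=true} (U, V, X) contributes 4 new; branch {X=true, Y=true} (U, W, V, Z) contributes 0 new; branch {U=false, X=true} (W, V, Y, Z) contributes 8 new; branch {W=false, X=true, Y=true, Z=true} (U, V) contributes 0 new; branch {U=true, Y=true} (W, V, X, Z) contributes 6 new; branch {U=true, X=true} (W, V, Y, Z) contributes 8 new; branch {V=false, X=true, Y=true} (U, W, Z) contributes 0 new; branch {U=false, V=false, X=true} (W, Y, Z) contributes 0 new; branch {U=true, V=false, X=false, Y=false} (W, Z) contributes 4 new; branch {V=false, W=false, Y=true, Z=true} (U, X) contributes 0 new; branch {X=true, Y=true, Z=true} (U, W, V) contributes 0 new; branch {U=false, X=true, Z=true} (W, V, Y) contributes 0 new; branch {U=true, X=false, Y=false, Z=true} (W, V) contributes 2 new; branch {W=false, Y=true, Z=true} (U, V, X) contributes 0 new; branch {U=true, V=false} (W, Y, X, Z) contributes 0 new; branch {U=true, Z=true} (W, V, Y, X) contributes 0 new. Total: 48.

48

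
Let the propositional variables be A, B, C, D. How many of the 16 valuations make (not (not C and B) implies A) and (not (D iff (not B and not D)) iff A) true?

Initial set: {T ((not (not C and B) implies A) and (not (D iff (not B and not D)) iff A))}.
T ((not (not C and B) implies A) and (not (D iff (not B and not D)) iff A)): α-rule — add T (not (not C and B) implies A), T (not (D iff (not B and not D)) iff A).
T (not (not C and B) implies A): β-rule — branch into F not (not C and B)  //  T A.
  branch 1 (add F not (not C and B)):
    F not (not C and B): α-rule — add T not C, T B.
    T (not (D iff (not B and not D)) iff A): β-rule — branch into T not (D iff (not B and not D)), T A  //  F not (D iff (not B and not D)), F A.
      branch 1.1 (add T not (D iff (not B and not D)), T A):
        T not (D iff (not B and not D)): β-rule — branch into T D, F (not B and not D)  //  F D, T (not B and not D).
          branch 1.1.1 (add T D, F (not B and not D)):
            F (not B and not D): β-rule — branch into F not B  //  F not D.
              branch 1.1.1.1 (add F not B):
                ○ open, literals {A=true, B=true, C=false, D=true}.
              branch 1.1.1.2 (add F not D):
                ○ open, literals {A=true, B=true, C=false, D=true}.
          branch 1.1.2 (add F D, T (not B and not D)):
            T (not B and not D): α-rule — add T not B, T not D.
            × closes — contains both B and not B.
      branch 1.2 (add F not (D iff (not B and not D)), F A):
        F not (D iff (not B and not D)): β-rule — branch into T D, T (not B and not D)  //  F D, F (not B and not D).
          branch 1.2.1 (add T D, T (not B and not D)):
            T (not B and not D): α-rule — add T not B, T not D.
            × closes — contains both B and not B.
          branch 1.2.2 (add F D, F (not B and not D)):
            F (not B and not D): β-rule — branch into F not B  //  F not D.
              branch 1.2.2.1 (add F not B):
                ○ open, literals {A=false, B=true, C=false, D=false}.
              branch 1.2.2.2 (add F not D):
                × closes — contains both D and not D.
  branch 2 (add T A):
    T (not (D iff (not B and not D)) iff A): β-rule — branch into T not (D iff (not B and not D)), T A  //  F not (D iff (not B and not D)), F A.
      branch 2.1 (add T not (D iff (not B and not D)), T A):
        T not (D iff (not B and not D)): β-rule — branch into T D, F (not B and not D)  //  F D, T (not B and not D).
          branch 2.1.1 (add T D, F (not B and not D)):
            F (not B and not D): β-rule — branch into F not B  //  F not D.
              branch 2.1.1.1 (add F not B):
                ○ open, literals {A=true, B=true, D=true}.
              branch 2.1.1.2 (add F not D):
                ○ open, literals {A=true, D=true}.
          branch 2.1.2 (add F D, T (not B and not D)):
            T (not B and not D): α-rule — add T not B, T not D.
            ○ open, literals {A=true, B=false, D=false}.
      branch 2.2 (add F not (D iff (not B and not D)), F A):
        × closes — contains both A and not A.
4 branches closed, 6 open.
Each open branch fixes some atoms; the unmentioned ones are free. Counting distinct full assignments: branch {A=true, B=true, C=false, D=true} (none free) contributes 1 new; branch {A=true, B=true, C=false, D=true} (none free) contributes 0 new; branch {A=false, B=true, C=false, D=false} (none free) contributes 1 new; branch {A=true, B=true, D=true} (C) contributes 1 new; branch {A=true, D=true} (B, C) contributes 2 new; branch {A=true, B=false, D=false} (C) contributes 2 new. Total: 7.

7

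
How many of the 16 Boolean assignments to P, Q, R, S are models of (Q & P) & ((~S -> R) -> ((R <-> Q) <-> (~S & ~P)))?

2

Initial set: {((Q & P) & ((~S -> R) -> ((R <-> Q) <-> (~S & ~P))))}.
((Q & P) & ((~S -> R) -> ((R <-> Q) <-> (~S & ~P)))): α-rule — add (Q & P), ((~S -> R) -> ((R <-> Q) <-> (~S & ~P))).
(Q & P): α-rule — add Q, P.
((~S -> R) -> ((R <-> Q) <-> (~S & ~P))): β-rule — branch into ~(~S -> R)  //  ((R <-> Q) <-> (~S & ~P)).
  branch 1 (add ~(~S -> R)):
    ~(~S -> R): α-rule — add ~S, ~R.
    ○ open, literals {P=1, Q=1, R=0, S=0}.
  branch 2 (add ((R <-> Q) <-> (~S & ~P))):
    ((R <-> Q) <-> (~S & ~P)): β-rule — branch into (R <-> Q), (~S & ~P)  //  ~(R <-> Q), ~(~S & ~P).
      branch 2.1 (add (R <-> Q), (~S & ~P)):
        (~S & ~P): α-rule — add ~S, ~P.
        × closes — contains both P and ~P.
      branch 2.2 (add ~(R <-> Q), ~(~S & ~P)):
        ~(R <-> Q): β-rule — branch into R, ~Q  //  ~R, Q.
          branch 2.2.1 (add R, ~Q):
            × closes — contains both Q and ~Q.
          branch 2.2.2 (add ~R, Q):
            ~(~S & ~P): β-rule — branch into ~~S  //  ~~P.
              branch 2.2.2.1 (add ~~S):
                ○ open, literals {P=1, Q=1, R=0, S=1}.
              branch 2.2.2.2 (add ~~P):
                ○ open, literals {P=1, Q=1, R=0}.
2 branches closed, 3 open.
Each open branch fixes some atoms; the unmentioned ones are free. Counting distinct full assignments: branch {P=1, Q=1, R=0, S=0} (none free) contributes 1 new; branch {P=1, Q=1, R=0, S=1} (none free) contributes 1 new; branch {P=1, Q=1, R=0} (S) contributes 0 new. Total: 2.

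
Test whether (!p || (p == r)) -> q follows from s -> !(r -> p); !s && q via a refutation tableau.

Yes

Initial set: {(s -> !(r -> p)); (!s && q); !((!p || (p == r)) -> q)}.
(!s && q): α-rule — add !s, q.
!((!p || (p == r)) -> q): α-rule — add (!p || (p == r)), !q.
× closes — contains both q and !q.
All 1 branch closes.
Every branch closed, so the premises entail the conclusion.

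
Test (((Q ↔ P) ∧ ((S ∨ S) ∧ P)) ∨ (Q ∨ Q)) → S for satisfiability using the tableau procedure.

Initial set: {((((Q ↔ P) ∧ ((S ∨ S) ∧ P)) ∨ (Q ∨ Q)) → S)}.
((((Q ↔ P) ∧ ((S ∨ S) ∧ P)) ∨ (Q ∨ Q)) → S): β-rule — branch into ¬(((Q ↔ P) ∧ ((S ∨ S) ∧ P)) ∨ (Q ∨ Q))  //  S.
  branch 1 (add ¬(((Q ↔ P) ∧ ((S ∨ S) ∧ P)) ∨ (Q ∨ Q))):
    ¬(((Q ↔ P) ∧ ((S ∨ S) ∧ P)) ∨ (Q ∨ Q)): α-rule — add ¬((Q ↔ P) ∧ ((S ∨ S) ∧ P)), ¬(Q ∨ Q).
    ¬(Q ∨ Q): α-rule — add ¬Q, ¬Q.
    ¬((Q ↔ P) ∧ ((S ∨ S) ∧ P)): β-rule — branch into ¬(Q ↔ P)  //  ¬((S ∨ S) ∧ P).
      branch 1.1 (add ¬(Q ↔ P)):
        ¬(Q ↔ P): β-rule — branch into Q, ¬P  //  ¬Q, P.
          branch 1.1.1 (add Q, ¬P):
            × closes — contains both Q and ¬Q.
          branch 1.1.2 (add ¬Q, P):
            ○ open, literals {P=1, Q=0}.
      branch 1.2 (add ¬((S ∨ S) ∧ P)):
        ¬((S ∨ S) ∧ P): β-rule — branch into ¬(S ∨ S)  //  ¬P.
          branch 1.2.1 (add ¬(S ∨ S)):
            ¬(S ∨ S): α-rule — add ¬S, ¬S.
            ○ open, literals {Q=0, S=0}.
          branch 1.2.2 (add ¬P):
            ○ open, literals {P=0, Q=0}.
  branch 2 (add S):
    ○ open, literals {S=1}.
1 branch closed, 4 open.
An open branch gives a satisfying assignment: P=1, Q=0.

Satisfiable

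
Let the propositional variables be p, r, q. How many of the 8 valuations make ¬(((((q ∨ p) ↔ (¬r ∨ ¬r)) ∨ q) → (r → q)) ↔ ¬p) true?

Initial set: {¬(((((q ∨ p) ↔ (¬r ∨ ¬r)) ∨ q) → (r → q)) ↔ ¬p)}.
¬(((((q ∨ p) ↔ (¬r ∨ ¬r)) ∨ q) → (r → q)) ↔ ¬p): β-rule — branch into ((((q ∨ p) ↔ (¬r ∨ ¬r)) ∨ q) → (r → q)), ¬¬p  //  ¬((((q ∨ p) ↔ (¬r ∨ ¬r)) ∨ q) → (r → q)), ¬p.
  branch 1 (add ((((q ∨ p) ↔ (¬r ∨ ¬r)) ∨ q) → (r → q)), ¬¬p):
    ((((q ∨ p) ↔ (¬r ∨ ¬r)) ∨ q) → (r → q)): β-rule — branch into ¬(((q ∨ p) ↔ (¬r ∨ ¬r)) ∨ q)  //  (r → q).
      branch 1.1 (add ¬(((q ∨ p) ↔ (¬r ∨ ¬r)) ∨ q)):
        ¬(((q ∨ p) ↔ (¬r ∨ ¬r)) ∨ q): α-rule — add ¬((q ∨ p) ↔ (¬r ∨ ¬r)), ¬q.
        ¬((q ∨ p) ↔ (¬r ∨ ¬r)): β-rule — branch into (q ∨ p), ¬(¬r ∨ ¬r)  //  ¬(q ∨ p), (¬r ∨ ¬r).
          branch 1.1.1 (add (q ∨ p), ¬(¬r ∨ ¬r)):
            ¬(¬r ∨ ¬r): α-rule — add ¬¬r, ¬¬r.
            (q ∨ p): β-rule — branch into q  //  p.
              branch 1.1.1.1 (add q):
                × closes — contains both q and ¬q.
              branch 1.1.1.2 (add p):
                ○ open, literals {p=1, q=0, r=1}.
          branch 1.1.2 (add ¬(q ∨ p), (¬r ∨ ¬r)):
            ¬(q ∨ p): α-rule — add ¬q, ¬p.
            × closes — contains both p and ¬p.
      branch 1.2 (add (r → q)):
        (r → q): β-rule — branch into ¬r  //  q.
          branch 1.2.1 (add ¬r):
            ○ open, literals {p=1, r=0}.
          branch 1.2.2 (add q):
            ○ open, literals {p=1, q=1}.
  branch 2 (add ¬((((q ∨ p) ↔ (¬r ∨ ¬r)) ∨ q) → (r → q)), ¬p):
    ¬((((q ∨ p) ↔ (¬r ∨ ¬r)) ∨ q) → (r → q)): α-rule — add (((q ∨ p) ↔ (¬r ∨ ¬r)) ∨ q), ¬(r → q).
    ¬(r → q): α-rule — add r, ¬q.
    (((q ∨ p) ↔ (¬r ∨ ¬r)) ∨ q): β-rule — branch into ((q ∨ p) ↔ (¬r ∨ ¬r))  //  q.
      branch 2.1 (add ((q ∨ p) ↔ (¬r ∨ ¬r))):
        ((q ∨ p) ↔ (¬r ∨ ¬r)): β-rule — branch into (q ∨ p), (¬r ∨ ¬r)  //  ¬(q ∨ p), ¬(¬r ∨ ¬r).
          branch 2.1.1 (add (q ∨ p), (¬r ∨ ¬r)):
            (q ∨ p): β-rule — branch into q  //  p.
              branch 2.1.1.1 (add q):
                × closes — contains both q and ¬q.
              branch 2.1.1.2 (add p):
                × closes — contains both p and ¬p.
          branch 2.1.2 (add ¬(q ∨ p), ¬(¬r ∨ ¬r)):
            ¬(q ∨ p): α-rule — add ¬q, ¬p.
            ¬(¬r ∨ ¬r): α-rule — add ¬¬r, ¬¬r.
            ○ open, literals {p=0, q=0, r=1}.
      branch 2.2 (add q):
        × closes — contains both q and ¬q.
5 branches closed, 4 open.
Each open branch fixes some atoms; the unmentioned ones are free. Counting distinct full assignments: branch {p=1, q=0, r=1} (none free) contributes 1 new; branch {p=1, r=0} (q) contributes 2 new; branch {p=1, q=1} (r) contributes 1 new; branch {p=0, q=0, r=1} (none free) contributes 1 new. Total: 5.

5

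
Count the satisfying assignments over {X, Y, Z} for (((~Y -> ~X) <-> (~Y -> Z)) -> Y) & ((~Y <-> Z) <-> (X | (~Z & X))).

Initial set: {((((~Y -> ~X) <-> (~Y -> Z)) -> Y) & ((~Y <-> Z) <-> (X | (~Z & X))))}.
((((~Y -> ~X) <-> (~Y -> Z)) -> Y) & ((~Y <-> Z) <-> (X | (~Z & X)))): α-rule — add (((~Y -> ~X) <-> (~Y -> Z)) -> Y), ((~Y <-> Z) <-> (X | (~Z & X))).
(((~Y -> ~X) <-> (~Y -> Z)) -> Y): β-rule — branch into ~((~Y -> ~X) <-> (~Y -> Z))  //  Y.
  branch 1 (add ~((~Y -> ~X) <-> (~Y -> Z))):
    ((~Y <-> Z) <-> (X | (~Z & X))): β-rule — branch into (~Y <-> Z), (X | (~Z & X))  //  ~(~Y <-> Z), ~(X | (~Z & X)).
      branch 1.1 (add (~Y <-> Z), (X | (~Z & X))):
        ~((~Y -> ~X) <-> (~Y -> Z)): β-rule — branch into (~Y -> ~X), ~(~Y -> Z)  //  ~(~Y -> ~X), (~Y -> Z).
          branch 1.1.1 (add (~Y -> ~X), ~(~Y -> Z)):
            ~(~Y -> Z): α-rule — add ~Y, ~Z.
            (~Y <-> Z): β-rule — branch into ~Y, Z  //  ~~Y, ~Z.
              branch 1.1.1.1 (add ~Y, Z):
                × closes — contains both Z and ~Z.
              branch 1.1.1.2 (add ~~Y, ~Z):
                × closes — contains both Y and ~Y.
          branch 1.1.2 (add ~(~Y -> ~X), (~Y -> Z)):
            ~(~Y -> ~X): α-rule — add ~Y, ~~X.
            (~Y <-> Z): β-rule — branch into ~Y, Z  //  ~~Y, ~Z.
              branch 1.1.2.1 (add ~Y, Z):
                (X | (~Z & X)): β-rule — branch into X  //  (~Z & X).
                  branch 1.1.2.1.1 (add X):
                    (~Y -> Z): β-rule — branch into ~~Y  //  Z.
                      branch 1.1.2.1.1.1 (add ~~Y):
                        × closes — contains both Y and ~Y.
                      branch 1.1.2.1.1.2 (add Z):
                        ○ open, literals {X=1, Y=0, Z=1}.
                  branch 1.1.2.1.2 (add (~Z & X)):
                    (~Z & X): α-rule — add ~Z, X.
                    × closes — contains both Z and ~Z.
              branch 1.1.2.2 (add ~~Y, ~Z):
                × closes — contains both Y and ~Y.
      branch 1.2 (add ~(~Y <-> Z), ~(X | (~Z & X))):
        ~(X | (~Z & X)): α-rule — add ~X, ~(~Z & X).
        ~((~Y -> ~X) <-> (~Y -> Z)): β-rule — branch into (~Y -> ~X), ~(~Y -> Z)  //  ~(~Y -> ~X), (~Y -> Z).
          branch 1.2.1 (add (~Y -> ~X), ~(~Y -> Z)):
            ~(~Y -> Z): α-rule — add ~Y, ~Z.
            ~(~Y <-> Z): β-rule — branch into ~Y, ~Z  //  ~~Y, Z.
              branch 1.2.1.1 (add ~Y, ~Z):
                ~(~Z & X): β-rule — branch into ~~Z  //  ~X.
                  branch 1.2.1.1.1 (add ~~Z):
                    × closes — contains both Z and ~Z.
                  branch 1.2.1.1.2 (add ~X):
                    (~Y -> ~X): β-rule — branch into ~~Y  //  ~X.
                      branch 1.2.1.1.2.1 (add ~~Y):
                        × closes — contains both Y and ~Y.
                      branch 1.2.1.1.2.2 (add ~X):
                        ○ open, literals {X=0, Y=0, Z=0}.
              branch 1.2.1.2 (add ~~Y, Z):
                × closes — contains both Y and ~Y.
          branch 1.2.2 (add ~(~Y -> ~X), (~Y -> Z)):
            ~(~Y -> ~X): α-rule — add ~Y, ~~X.
            × closes — contains both X and ~X.
  branch 2 (add Y):
    ((~Y <-> Z) <-> (X | (~Z & X))): β-rule — branch into (~Y <-> Z), (X | (~Z & X))  //  ~(~Y <-> Z), ~(X | (~Z & X)).
      branch 2.1 (add (~Y <-> Z), (X | (~Z & X))):
        (~Y <-> Z): β-rule — branch into ~Y, Z  //  ~~Y, ~Z.
          branch 2.1.1 (add ~Y, Z):
            × closes — contains both Y and ~Y.
          branch 2.1.2 (add ~~Y, ~Z):
            (X | (~Z & X)): β-rule — branch into X  //  (~Z & X).
              branch 2.1.2.1 (add X):
                ○ open, literals {X=1, Y=1, Z=0}.
              branch 2.1.2.2 (add (~Z & X)):
                (~Z & X): α-rule — add ~Z, X.
                ○ open, literals {X=1, Y=1, Z=0}.
      branch 2.2 (add ~(~Y <-> Z), ~(X | (~Z & X))):
        ~(X | (~Z & X)): α-rule — add ~X, ~(~Z & X).
        ~(~Y <-> Z): β-rule — branch into ~Y, ~Z  //  ~~Y, Z.
          branch 2.2.1 (add ~Y, ~Z):
            × closes — contains both Y and ~Y.
          branch 2.2.2 (add ~~Y, Z):
            ~(~Z & X): β-rule — branch into ~~Z  //  ~X.
              branch 2.2.2.1 (add ~~Z):
                ○ open, literals {X=0, Y=1, Z=1}.
              branch 2.2.2.2 (add ~X):
                ○ open, literals {X=0, Y=1, Z=1}.
11 branches closed, 6 open.
Each open branch fixes some atoms; the unmentioned ones are free. Counting distinct full assignments: branch {X=1, Y=0, Z=1} (none free) contributes 1 new; branch {X=0, Y=0, Z=0} (none free) contributes 1 new; branch {X=1, Y=1, Z=0} (none free) contributes 1 new; branch {X=1, Y=1, Z=0} (none free) contributes 0 new; branch {X=0, Y=1, Z=1} (none free) contributes 1 new; branch {X=0, Y=1, Z=1} (none free) contributes 0 new. Total: 4.

4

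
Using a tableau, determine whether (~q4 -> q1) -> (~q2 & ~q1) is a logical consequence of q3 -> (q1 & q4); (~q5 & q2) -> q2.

Initial set: {(q3 -> (q1 & q4)); ((~q5 & q2) -> q2); ~((~q4 -> q1) -> (~q2 & ~q1))}.
~((~q4 -> q1) -> (~q2 & ~q1)): α-rule — add (~q4 -> q1), ~(~q2 & ~q1).
(q3 -> (q1 & q4)): β-rule — branch into ~q3  //  (q1 & q4).
  branch 1 (add ~q3):
    ((~q5 & q2) -> q2): β-rule — branch into ~(~q5 & q2)  //  q2.
      branch 1.1 (add ~(~q5 & q2)):
        (~q4 -> q1): β-rule — branch into ~~q4  //  q1.
          branch 1.1.1 (add ~~q4):
            ~(~q2 & ~q1): β-rule — branch into ~~q2  //  ~~q1.
              branch 1.1.1.1 (add ~~q2):
                ~(~q5 & q2): β-rule — branch into ~~q5  //  ~q2.
                  branch 1.1.1.1.1 (add ~~q5):
                    ○ open, literals {q2=1, q3=0, q4=1, q5=1}.
                  branch 1.1.1.1.2 (add ~q2):
                    × closes — contains both q2 and ~q2.
              branch 1.1.1.2 (add ~~q1):
                ~(~q5 & q2): β-rule — branch into ~~q5  //  ~q2.
                  branch 1.1.1.2.1 (add ~~q5):
                    ○ open, literals {q1=1, q3=0, q4=1, q5=1}.
                  branch 1.1.1.2.2 (add ~q2):
                    ○ open, literals {q1=1, q2=0, q3=0, q4=1}.
          branch 1.1.2 (add q1):
            ~(~q2 & ~q1): β-rule — branch into ~~q2  //  ~~q1.
              branch 1.1.2.1 (add ~~q2):
                ~(~q5 & q2): β-rule — branch into ~~q5  //  ~q2.
                  branch 1.1.2.1.1 (add ~~q5):
                    ○ open, literals {q1=1, q2=1, q3=0, q5=1}.
                  branch 1.1.2.1.2 (add ~q2):
                    × closes — contains both q2 and ~q2.
              branch 1.1.2.2 (add ~~q1):
                ~(~q5 & q2): β-rule — branch into ~~q5  //  ~q2.
                  branch 1.1.2.2.1 (add ~~q5):
                    ○ open, literals {q1=1, q3=0, q5=1}.
                  branch 1.1.2.2.2 (add ~q2):
                    ○ open, literals {q1=1, q2=0, q3=0}.
      branch 1.2 (add q2):
        (~q4 -> q1): β-rule — branch into ~~q4  //  q1.
          branch 1.2.1 (add ~~q4):
            ~(~q2 & ~q1): β-rule — branch into ~~q2  //  ~~q1.
              branch 1.2.1.1 (add ~~q2):
                ○ open, literals {q2=1, q3=0, q4=1}.
              branch 1.2.1.2 (add ~~q1):
                ○ open, literals {q1=1, q2=1, q3=0, q4=1}.
          branch 1.2.2 (add q1):
            ~(~q2 & ~q1): β-rule — branch into ~~q2  //  ~~q1.
              branch 1.2.2.1 (add ~~q2):
                ○ open, literals {q1=1, q2=1, q3=0}.
              branch 1.2.2.2 (add ~~q1):
                ○ open, literals {q1=1, q2=1, q3=0}.
  branch 2 (add (q1 & q4)):
    (q1 & q4): α-rule — add q1, q4.
    ((~q5 & q2) -> q2): β-rule — branch into ~(~q5 & q2)  //  q2.
      branch 2.1 (add ~(~q5 & q2)):
        (~q4 -> q1): β-rule — branch into ~~q4  //  q1.
          branch 2.1.1 (add ~~q4):
            ~(~q2 & ~q1): β-rule — branch into ~~q2  //  ~~q1.
              branch 2.1.1.1 (add ~~q2):
                ~(~q5 & q2): β-rule — branch into ~~q5  //  ~q2.
                  branch 2.1.1.1.1 (add ~~q5):
                    ○ open, literals {q1=1, q2=1, q4=1, q5=1}.
                  branch 2.1.1.1.2 (add ~q2):
                    × closes — contains both q2 and ~q2.
              branch 2.1.1.2 (add ~~q1):
                ~(~q5 & q2): β-rule — branch into ~~q5  //  ~q2.
                  branch 2.1.1.2.1 (add ~~q5):
                    ○ open, literals {q1=1, q4=1, q5=1}.
                  branch 2.1.1.2.2 (add ~q2):
                    ○ open, literals {q1=1, q2=0, q4=1}.
          branch 2.1.2 (add q1):
            ~(~q2 & ~q1): β-rule — branch into ~~q2  //  ~~q1.
              branch 2.1.2.1 (add ~~q2):
                ~(~q5 & q2): β-rule — branch into ~~q5  //  ~q2.
                  branch 2.1.2.1.1 (add ~~q5):
                    ○ open, literals {q1=1, q2=1, q4=1, q5=1}.
                  branch 2.1.2.1.2 (add ~q2):
                    × closes — contains both q2 and ~q2.
              branch 2.1.2.2 (add ~~q1):
                ~(~q5 & q2): β-rule — branch into ~~q5  //  ~q2.
                  branch 2.1.2.2.1 (add ~~q5):
                    ○ open, literals {q1=1, q4=1, q5=1}.
                  branch 2.1.2.2.2 (add ~q2):
                    ○ open, literals {q1=1, q2=0, q4=1}.
      branch 2.2 (add q2):
        (~q4 -> q1): β-rule — branch into ~~q4  //  q1.
          branch 2.2.1 (add ~~q4):
            ~(~q2 & ~q1): β-rule — branch into ~~q2  //  ~~q1.
              branch 2.2.1.1 (add ~~q2):
                ○ open, literals {q1=1, q2=1, q4=1}.
              branch 2.2.1.2 (add ~~q1):
                ○ open, literals {q1=1, q2=1, q4=1}.
          branch 2.2.2 (add q1):
            ~(~q2 & ~q1): β-rule — branch into ~~q2  //  ~~q1.
              branch 2.2.2.1 (add ~~q2):
                ○ open, literals {q1=1, q2=1, q4=1}.
              branch 2.2.2.2 (add ~~q1):
                ○ open, literals {q1=1, q2=1, q4=1}.
4 branches closed, 20 open.
An open branch gives a countermodel: q2=1, q3=0, q4=1, q5=1 (unmentioned atoms arbitrary); the premises hold there but the conclusion fails.

No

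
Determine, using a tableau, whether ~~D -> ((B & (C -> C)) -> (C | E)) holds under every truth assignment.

Assume the negation and expand:
Initial set: {~(~~D -> ((B & (C -> C)) -> (C | E)))}.
~(~~D -> ((B & (C -> C)) -> (C | E))): α-rule — add ~~D, ~((B & (C -> C)) -> (C | E)).
~~D: drop double negation, giving D.
~((B & (C -> C)) -> (C | E)): α-rule — add (B & (C -> C)), ~(C | E).
(B & (C -> C)): α-rule — add B, (C -> C).
~(C | E): α-rule — add ~C, ~E.
(C -> C): β-rule — branch into ~C  //  C.
  branch 1 (add ~C):
    ○ open, literals {B=1, C=0, D=1, E=0}.
  branch 2 (add C):
    × closes — contains both C and ~C.
1 branch closed, 1 open.
An open branch gives a countermodel: B=1, C=0, D=1, E=0 (unmentioned atoms arbitrary); under it the original formula is false.

Not valid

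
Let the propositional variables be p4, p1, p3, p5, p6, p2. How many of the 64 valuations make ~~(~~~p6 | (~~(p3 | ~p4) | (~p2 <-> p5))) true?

Initial set: {~~(~~~p6 | (~~(p3 | ~p4) | (~p2 <-> p5)))}.
~~(~~~p6 | (~~(p3 | ~p4) | (~p2 <-> p5))): drop double negation, giving (~~~p6 | (~~(p3 | ~p4) | (~p2 <-> p5))).
(~~~p6 | (~~(p3 | ~p4) | (~p2 <-> p5))): β-rule — branch into ~~~p6  //  (~~(p3 | ~p4) | (~p2 <-> p5)).
  branch 1 (add ~~~p6):
    ~~~p6: drop double negation, giving ~p6.
    ○ open, literals {p6=F}.
  branch 2 (add (~~(p3 | ~p4) | (~p2 <-> p5))):
    (~~(p3 | ~p4) | (~p2 <-> p5)): β-rule — branch into ~~(p3 | ~p4)  //  (~p2 <-> p5).
      branch 2.1 (add ~~(p3 | ~p4)):
        ~~(p3 | ~p4): drop double negation, giving (p3 | ~p4).
        (p3 | ~p4): β-rule — branch into p3  //  ~p4.
          branch 2.1.1 (add p3):
            ○ open, literals {p3=T}.
          branch 2.1.2 (add ~p4):
            ○ open, literals {p4=F}.
      branch 2.2 (add (~p2 <-> p5)):
        (~p2 <-> p5): β-rule — branch into ~p2, p5  //  ~~p2, ~p5.
          branch 2.2.1 (add ~p2, p5):
            ○ open, literals {p2=F, p5=T}.
          branch 2.2.2 (add ~~p2, ~p5):
            ○ open, literals {p2=T, p5=F}.
0 branches closed, 5 open.
Each open branch fixes some atoms; the unmentioned ones are free. Counting distinct full assignments: branch {p6=F} (p4, p1, p3, p5, p2) contributes 32 new; branch {p3=T} (p4, p1, p5, p6, p2) contributes 16 new; branch {p4=F} (p1, p3, p5, p6, p2) contributes 8 new; branch {p2=F, p5=T} (p4, p1, p3, p6) contributes 2 new; branch {p2=T, p5=F} (p4, p1, p3, p6) contributes 2 new. Total: 60.

60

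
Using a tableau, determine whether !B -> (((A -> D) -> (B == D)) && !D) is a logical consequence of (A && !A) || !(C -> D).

Initial set: {((A && !A) || !(C -> D)); !(!B -> (((A -> D) -> (B == D)) && !D))}.
!(!B -> (((A -> D) -> (B == D)) && !D)): α-rule — add !B, !(((A -> D) -> (B == D)) && !D).
((A && !A) || !(C -> D)): β-rule — branch into (A && !A)  //  !(C -> D).
  branch 1 (add (A && !A)):
    (A && !A): α-rule — add A, !A.
    × closes — contains both A and !A.
  branch 2 (add !(C -> D)):
    !(C -> D): α-rule — add C, !D.
    !(((A -> D) -> (B == D)) && !D): β-rule — branch into !((A -> D) -> (B == D))  //  !!D.
      branch 2.1 (add !((A -> D) -> (B == D))):
        !((A -> D) -> (B == D)): α-rule — add (A -> D), !(B == D).
        (A -> D): β-rule — branch into !A  //  D.
          branch 2.1.1 (add !A):
            !(B == D): β-rule — branch into B, !D  //  !B, D.
              branch 2.1.1.1 (add B, !D):
                × closes — contains both B and !B.
              branch 2.1.1.2 (add !B, D):
                × closes — contains both D and !D.
          branch 2.1.2 (add D):
            × closes — contains both D and !D.
      branch 2.2 (add !!D):
        × closes — contains both D and !D.
All 5 branches close.
Every branch closed, so the premises entail the conclusion.

Yes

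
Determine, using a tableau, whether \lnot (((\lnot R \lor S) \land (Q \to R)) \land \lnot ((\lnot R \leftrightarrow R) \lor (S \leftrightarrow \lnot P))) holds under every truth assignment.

Not valid

Assume the negation and expand:
Initial set: {\lnot \lnot (((\lnot R \lor S) \land (Q \to R)) \land \lnot ((\lnot R \leftrightarrow R) \lor (S \leftrightarrow \lnot P)))}.
\lnot \lnot (((\lnot R \lor S) \land (Q \to R)) \land \lnot ((\lnot R \leftrightarrow R) \lor (S \leftrightarrow \lnot P))): α-rule — add ((\lnot R \lor S) \land (Q \to R)), \lnot ((\lnot R \leftrightarrow R) \lor (S \leftrightarrow \lnot P)).
((\lnot R \lor S) \land (Q \to R)): α-rule — add (\lnot R \lor S), (Q \to R).
\lnot ((\lnot R \leftrightarrow R) \lor (S \leftrightarrow \lnot P)): α-rule — add \lnot (\lnot R \leftrightarrow R), \lnot (S \leftrightarrow \lnot P).
(\lnot R \lor S): β-rule — branch into \lnot R  //  S.
  branch 1 (add \lnot R):
    (Q \to R): β-rule — branch into \lnot Q  //  R.
      branch 1.1 (add \lnot Q):
        \lnot (\lnot R \leftrightarrow R): β-rule — branch into \lnot R, \lnot R  //  \lnot \lnot R, R.
          branch 1.1.1 (add \lnot R, \lnot R):
            \lnot (S \leftrightarrow \lnot P): β-rule — branch into S, \lnot \lnot P  //  \lnot S, \lnot P.
              branch 1.1.1.1 (add S, \lnot \lnot P):
                ○ open, literals {P=T, Q=F, R=F, S=T}.
              branch 1.1.1.2 (add \lnot S, \lnot P):
                ○ open, literals {P=F, Q=F, R=F, S=F}.
          branch 1.1.2 (add \lnot \lnot R, R):
            × closes — contains both R and \lnot R.
      branch 1.2 (add R):
        × closes — contains both R and \lnot R.
  branch 2 (add S):
    (Q \to R): β-rule — branch into \lnot Q  //  R.
      branch 2.1 (add \lnot Q):
        \lnot (\lnot R \leftrightarrow R): β-rule — branch into \lnot R, \lnot R  //  \lnot \lnot R, R.
          branch 2.1.1 (add \lnot R, \lnot R):
            \lnot (S \leftrightarrow \lnot P): β-rule — branch into S, \lnot \lnot P  //  \lnot S, \lnot P.
              branch 2.1.1.1 (add S, \lnot \lnot P):
                ○ open, literals {P=T, Q=F, R=F, S=T}.
              branch 2.1.1.2 (add \lnot S, \lnot P):
                × closes — contains both S and \lnot S.
          branch 2.1.2 (add \lnot \lnot R, R):
            \lnot (S \leftrightarrow \lnot P): β-rule — branch into S, \lnot \lnot P  //  \lnot S, \lnot P.
              branch 2.1.2.1 (add S, \lnot \lnot P):
                ○ open, literals {P=T, Q=F, R=T, S=T}.
              branch 2.1.2.2 (add \lnot S, \lnot P):
                × closes — contains both S and \lnot S.
      branch 2.2 (add R):
        \lnot (\lnot R \leftrightarrow R): β-rule — branch into \lnot R, \lnot R  //  \lnot \lnot R, R.
          branch 2.2.1 (add \lnot R, \lnot R):
            × closes — contains both R and \lnot R.
          branch 2.2.2 (add \lnot \lnot R, R):
            \lnot (S \leftrightarrow \lnot P): β-rule — branch into S, \lnot \lnot P  //  \lnot S, \lnot P.
              branch 2.2.2.1 (add S, \lnot \lnot P):
                ○ open, literals {P=T, R=T, S=T}.
              branch 2.2.2.2 (add \lnot S, \lnot P):
                × closes — contains both S and \lnot S.
6 branches closed, 5 open.
An open branch gives a countermodel: P=T, Q=F, R=F, S=T (unmentioned atoms arbitrary); under it the original formula is false.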